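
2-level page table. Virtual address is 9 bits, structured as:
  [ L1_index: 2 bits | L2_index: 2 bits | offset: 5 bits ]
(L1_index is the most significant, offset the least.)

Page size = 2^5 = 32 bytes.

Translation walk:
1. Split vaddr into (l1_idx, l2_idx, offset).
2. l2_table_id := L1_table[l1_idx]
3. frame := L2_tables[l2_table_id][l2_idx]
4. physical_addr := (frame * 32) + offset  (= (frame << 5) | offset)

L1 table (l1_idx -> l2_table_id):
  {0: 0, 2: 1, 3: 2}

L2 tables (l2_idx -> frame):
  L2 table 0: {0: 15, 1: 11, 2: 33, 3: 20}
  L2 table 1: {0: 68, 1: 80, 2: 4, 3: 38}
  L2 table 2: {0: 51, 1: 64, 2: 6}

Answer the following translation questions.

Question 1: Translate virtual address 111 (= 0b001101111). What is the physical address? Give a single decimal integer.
vaddr = 111 = 0b001101111
Split: l1_idx=0, l2_idx=3, offset=15
L1[0] = 0
L2[0][3] = 20
paddr = 20 * 32 + 15 = 655

Answer: 655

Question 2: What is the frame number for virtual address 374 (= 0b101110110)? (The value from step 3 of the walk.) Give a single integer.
Answer: 38

Derivation:
vaddr = 374: l1_idx=2, l2_idx=3
L1[2] = 1; L2[1][3] = 38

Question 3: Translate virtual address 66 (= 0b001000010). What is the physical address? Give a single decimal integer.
vaddr = 66 = 0b001000010
Split: l1_idx=0, l2_idx=2, offset=2
L1[0] = 0
L2[0][2] = 33
paddr = 33 * 32 + 2 = 1058

Answer: 1058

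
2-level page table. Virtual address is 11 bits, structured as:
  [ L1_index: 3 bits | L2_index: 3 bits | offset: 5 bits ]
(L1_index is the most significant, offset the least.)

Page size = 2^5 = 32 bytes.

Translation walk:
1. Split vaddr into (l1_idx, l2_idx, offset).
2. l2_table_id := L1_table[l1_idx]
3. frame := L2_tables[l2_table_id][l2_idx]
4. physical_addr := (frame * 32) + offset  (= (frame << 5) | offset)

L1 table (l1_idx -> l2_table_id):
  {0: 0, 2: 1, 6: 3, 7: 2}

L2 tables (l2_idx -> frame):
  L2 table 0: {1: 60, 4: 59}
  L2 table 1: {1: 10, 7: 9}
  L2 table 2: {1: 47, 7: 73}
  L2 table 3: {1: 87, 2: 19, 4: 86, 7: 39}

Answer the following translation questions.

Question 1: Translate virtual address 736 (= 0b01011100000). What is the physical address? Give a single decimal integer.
Answer: 288

Derivation:
vaddr = 736 = 0b01011100000
Split: l1_idx=2, l2_idx=7, offset=0
L1[2] = 1
L2[1][7] = 9
paddr = 9 * 32 + 0 = 288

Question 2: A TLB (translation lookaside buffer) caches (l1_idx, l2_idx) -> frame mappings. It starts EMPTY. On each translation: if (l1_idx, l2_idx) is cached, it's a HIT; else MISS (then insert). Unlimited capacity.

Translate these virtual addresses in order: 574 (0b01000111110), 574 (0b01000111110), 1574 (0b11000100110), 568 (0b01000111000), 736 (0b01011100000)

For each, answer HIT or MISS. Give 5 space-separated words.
vaddr=574: (2,1) not in TLB -> MISS, insert
vaddr=574: (2,1) in TLB -> HIT
vaddr=1574: (6,1) not in TLB -> MISS, insert
vaddr=568: (2,1) in TLB -> HIT
vaddr=736: (2,7) not in TLB -> MISS, insert

Answer: MISS HIT MISS HIT MISS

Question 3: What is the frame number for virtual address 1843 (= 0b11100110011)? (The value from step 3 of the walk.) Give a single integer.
vaddr = 1843: l1_idx=7, l2_idx=1
L1[7] = 2; L2[2][1] = 47

Answer: 47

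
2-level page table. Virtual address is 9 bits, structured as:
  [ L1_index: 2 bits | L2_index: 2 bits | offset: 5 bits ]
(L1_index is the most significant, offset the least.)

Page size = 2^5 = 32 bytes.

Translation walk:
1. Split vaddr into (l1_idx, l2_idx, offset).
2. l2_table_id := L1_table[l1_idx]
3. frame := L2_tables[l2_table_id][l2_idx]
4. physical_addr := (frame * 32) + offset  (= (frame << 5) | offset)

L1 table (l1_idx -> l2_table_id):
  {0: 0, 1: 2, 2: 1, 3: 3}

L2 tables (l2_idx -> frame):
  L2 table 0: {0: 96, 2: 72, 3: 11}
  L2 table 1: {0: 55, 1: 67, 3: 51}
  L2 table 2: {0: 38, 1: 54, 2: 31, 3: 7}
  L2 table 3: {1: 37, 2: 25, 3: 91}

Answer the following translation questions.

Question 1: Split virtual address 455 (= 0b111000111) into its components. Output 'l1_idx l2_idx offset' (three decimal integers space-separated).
vaddr = 455 = 0b111000111
  top 2 bits -> l1_idx = 3
  next 2 bits -> l2_idx = 2
  bottom 5 bits -> offset = 7

Answer: 3 2 7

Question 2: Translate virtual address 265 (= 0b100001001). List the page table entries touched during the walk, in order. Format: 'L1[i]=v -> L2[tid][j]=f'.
Answer: L1[2]=1 -> L2[1][0]=55

Derivation:
vaddr = 265 = 0b100001001
Split: l1_idx=2, l2_idx=0, offset=9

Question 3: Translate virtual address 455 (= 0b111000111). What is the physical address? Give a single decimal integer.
vaddr = 455 = 0b111000111
Split: l1_idx=3, l2_idx=2, offset=7
L1[3] = 3
L2[3][2] = 25
paddr = 25 * 32 + 7 = 807

Answer: 807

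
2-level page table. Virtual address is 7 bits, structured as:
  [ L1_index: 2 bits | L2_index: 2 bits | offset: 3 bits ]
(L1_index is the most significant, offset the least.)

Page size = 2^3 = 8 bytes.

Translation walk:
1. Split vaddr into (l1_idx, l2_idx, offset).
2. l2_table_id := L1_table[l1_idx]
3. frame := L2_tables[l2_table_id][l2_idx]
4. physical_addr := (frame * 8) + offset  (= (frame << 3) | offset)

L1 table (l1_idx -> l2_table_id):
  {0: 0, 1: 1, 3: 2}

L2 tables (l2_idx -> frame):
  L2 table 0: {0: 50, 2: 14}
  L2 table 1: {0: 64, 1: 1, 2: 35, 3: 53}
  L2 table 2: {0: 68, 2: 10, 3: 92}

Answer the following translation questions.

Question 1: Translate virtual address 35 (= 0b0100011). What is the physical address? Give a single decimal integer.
Answer: 515

Derivation:
vaddr = 35 = 0b0100011
Split: l1_idx=1, l2_idx=0, offset=3
L1[1] = 1
L2[1][0] = 64
paddr = 64 * 8 + 3 = 515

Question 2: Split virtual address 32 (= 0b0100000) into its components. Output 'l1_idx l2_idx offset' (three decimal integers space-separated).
vaddr = 32 = 0b0100000
  top 2 bits -> l1_idx = 1
  next 2 bits -> l2_idx = 0
  bottom 3 bits -> offset = 0

Answer: 1 0 0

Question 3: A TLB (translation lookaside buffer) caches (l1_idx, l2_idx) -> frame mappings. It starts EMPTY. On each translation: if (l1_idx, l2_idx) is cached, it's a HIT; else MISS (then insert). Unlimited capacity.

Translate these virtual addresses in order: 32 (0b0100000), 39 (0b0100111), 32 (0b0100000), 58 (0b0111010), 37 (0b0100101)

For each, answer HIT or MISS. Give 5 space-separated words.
vaddr=32: (1,0) not in TLB -> MISS, insert
vaddr=39: (1,0) in TLB -> HIT
vaddr=32: (1,0) in TLB -> HIT
vaddr=58: (1,3) not in TLB -> MISS, insert
vaddr=37: (1,0) in TLB -> HIT

Answer: MISS HIT HIT MISS HIT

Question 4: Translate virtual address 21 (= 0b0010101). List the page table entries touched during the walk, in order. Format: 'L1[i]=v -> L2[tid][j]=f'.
vaddr = 21 = 0b0010101
Split: l1_idx=0, l2_idx=2, offset=5

Answer: L1[0]=0 -> L2[0][2]=14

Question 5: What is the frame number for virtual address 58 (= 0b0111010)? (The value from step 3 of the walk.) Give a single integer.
vaddr = 58: l1_idx=1, l2_idx=3
L1[1] = 1; L2[1][3] = 53

Answer: 53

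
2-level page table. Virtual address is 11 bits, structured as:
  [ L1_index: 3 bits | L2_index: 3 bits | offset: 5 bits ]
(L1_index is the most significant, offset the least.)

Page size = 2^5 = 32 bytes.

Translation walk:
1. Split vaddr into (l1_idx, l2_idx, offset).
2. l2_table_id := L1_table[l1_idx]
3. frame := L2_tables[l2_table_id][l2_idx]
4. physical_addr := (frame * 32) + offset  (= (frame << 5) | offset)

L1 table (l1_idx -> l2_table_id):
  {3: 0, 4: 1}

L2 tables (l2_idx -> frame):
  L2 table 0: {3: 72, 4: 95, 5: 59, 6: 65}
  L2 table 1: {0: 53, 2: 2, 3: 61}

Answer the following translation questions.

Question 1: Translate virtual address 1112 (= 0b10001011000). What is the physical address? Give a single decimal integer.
vaddr = 1112 = 0b10001011000
Split: l1_idx=4, l2_idx=2, offset=24
L1[4] = 1
L2[1][2] = 2
paddr = 2 * 32 + 24 = 88

Answer: 88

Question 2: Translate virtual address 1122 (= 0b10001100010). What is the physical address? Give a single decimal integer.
Answer: 1954

Derivation:
vaddr = 1122 = 0b10001100010
Split: l1_idx=4, l2_idx=3, offset=2
L1[4] = 1
L2[1][3] = 61
paddr = 61 * 32 + 2 = 1954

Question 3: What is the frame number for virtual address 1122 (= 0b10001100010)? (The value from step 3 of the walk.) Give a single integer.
Answer: 61

Derivation:
vaddr = 1122: l1_idx=4, l2_idx=3
L1[4] = 1; L2[1][3] = 61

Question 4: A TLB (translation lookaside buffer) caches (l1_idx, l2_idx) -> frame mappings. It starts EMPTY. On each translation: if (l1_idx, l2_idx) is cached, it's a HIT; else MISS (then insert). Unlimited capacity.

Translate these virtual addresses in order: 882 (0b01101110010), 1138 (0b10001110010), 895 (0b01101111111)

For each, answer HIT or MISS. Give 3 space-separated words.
Answer: MISS MISS HIT

Derivation:
vaddr=882: (3,3) not in TLB -> MISS, insert
vaddr=1138: (4,3) not in TLB -> MISS, insert
vaddr=895: (3,3) in TLB -> HIT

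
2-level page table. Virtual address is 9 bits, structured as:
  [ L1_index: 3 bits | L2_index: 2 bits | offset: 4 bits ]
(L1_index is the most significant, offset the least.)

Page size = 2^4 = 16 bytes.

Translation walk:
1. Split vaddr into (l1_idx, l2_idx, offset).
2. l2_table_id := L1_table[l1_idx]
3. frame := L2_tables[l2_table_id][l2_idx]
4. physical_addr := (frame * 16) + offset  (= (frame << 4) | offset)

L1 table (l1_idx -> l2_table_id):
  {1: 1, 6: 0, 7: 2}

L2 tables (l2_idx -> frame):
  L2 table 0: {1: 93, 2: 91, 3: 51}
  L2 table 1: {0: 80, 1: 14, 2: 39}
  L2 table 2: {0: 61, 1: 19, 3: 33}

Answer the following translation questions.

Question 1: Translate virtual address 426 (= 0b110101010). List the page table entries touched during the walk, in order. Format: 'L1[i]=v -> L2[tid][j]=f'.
vaddr = 426 = 0b110101010
Split: l1_idx=6, l2_idx=2, offset=10

Answer: L1[6]=0 -> L2[0][2]=91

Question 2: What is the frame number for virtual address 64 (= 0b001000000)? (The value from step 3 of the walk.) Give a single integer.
vaddr = 64: l1_idx=1, l2_idx=0
L1[1] = 1; L2[1][0] = 80

Answer: 80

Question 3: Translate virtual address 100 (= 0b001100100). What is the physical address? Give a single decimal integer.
vaddr = 100 = 0b001100100
Split: l1_idx=1, l2_idx=2, offset=4
L1[1] = 1
L2[1][2] = 39
paddr = 39 * 16 + 4 = 628

Answer: 628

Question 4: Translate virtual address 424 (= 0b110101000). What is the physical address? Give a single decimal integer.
vaddr = 424 = 0b110101000
Split: l1_idx=6, l2_idx=2, offset=8
L1[6] = 0
L2[0][2] = 91
paddr = 91 * 16 + 8 = 1464

Answer: 1464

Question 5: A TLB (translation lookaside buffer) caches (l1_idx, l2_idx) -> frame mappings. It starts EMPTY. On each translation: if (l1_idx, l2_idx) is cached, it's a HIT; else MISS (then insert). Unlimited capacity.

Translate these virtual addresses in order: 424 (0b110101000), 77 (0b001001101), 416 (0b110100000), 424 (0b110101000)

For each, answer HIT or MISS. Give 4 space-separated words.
Answer: MISS MISS HIT HIT

Derivation:
vaddr=424: (6,2) not in TLB -> MISS, insert
vaddr=77: (1,0) not in TLB -> MISS, insert
vaddr=416: (6,2) in TLB -> HIT
vaddr=424: (6,2) in TLB -> HIT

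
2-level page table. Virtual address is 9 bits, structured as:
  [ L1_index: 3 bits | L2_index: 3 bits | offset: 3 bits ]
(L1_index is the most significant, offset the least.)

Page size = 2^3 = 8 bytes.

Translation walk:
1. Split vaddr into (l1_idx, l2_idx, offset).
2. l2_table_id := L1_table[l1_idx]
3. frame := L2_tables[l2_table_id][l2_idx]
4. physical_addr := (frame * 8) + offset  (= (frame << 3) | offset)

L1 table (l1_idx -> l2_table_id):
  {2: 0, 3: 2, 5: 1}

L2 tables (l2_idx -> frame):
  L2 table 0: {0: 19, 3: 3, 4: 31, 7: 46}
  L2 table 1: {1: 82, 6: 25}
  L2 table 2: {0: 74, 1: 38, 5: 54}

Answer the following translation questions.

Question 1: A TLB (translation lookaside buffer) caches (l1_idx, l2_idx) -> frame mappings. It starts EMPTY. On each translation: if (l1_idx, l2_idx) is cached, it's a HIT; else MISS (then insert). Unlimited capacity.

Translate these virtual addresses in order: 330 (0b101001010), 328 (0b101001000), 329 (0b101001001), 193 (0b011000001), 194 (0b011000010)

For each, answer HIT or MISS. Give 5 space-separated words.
vaddr=330: (5,1) not in TLB -> MISS, insert
vaddr=328: (5,1) in TLB -> HIT
vaddr=329: (5,1) in TLB -> HIT
vaddr=193: (3,0) not in TLB -> MISS, insert
vaddr=194: (3,0) in TLB -> HIT

Answer: MISS HIT HIT MISS HIT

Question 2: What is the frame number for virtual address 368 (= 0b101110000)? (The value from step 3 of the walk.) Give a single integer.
vaddr = 368: l1_idx=5, l2_idx=6
L1[5] = 1; L2[1][6] = 25

Answer: 25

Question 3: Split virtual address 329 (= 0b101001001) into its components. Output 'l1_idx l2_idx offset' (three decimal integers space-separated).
vaddr = 329 = 0b101001001
  top 3 bits -> l1_idx = 5
  next 3 bits -> l2_idx = 1
  bottom 3 bits -> offset = 1

Answer: 5 1 1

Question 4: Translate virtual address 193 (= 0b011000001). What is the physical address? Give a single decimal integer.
vaddr = 193 = 0b011000001
Split: l1_idx=3, l2_idx=0, offset=1
L1[3] = 2
L2[2][0] = 74
paddr = 74 * 8 + 1 = 593

Answer: 593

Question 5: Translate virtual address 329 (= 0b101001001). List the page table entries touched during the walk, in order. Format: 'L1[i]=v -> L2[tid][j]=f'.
vaddr = 329 = 0b101001001
Split: l1_idx=5, l2_idx=1, offset=1

Answer: L1[5]=1 -> L2[1][1]=82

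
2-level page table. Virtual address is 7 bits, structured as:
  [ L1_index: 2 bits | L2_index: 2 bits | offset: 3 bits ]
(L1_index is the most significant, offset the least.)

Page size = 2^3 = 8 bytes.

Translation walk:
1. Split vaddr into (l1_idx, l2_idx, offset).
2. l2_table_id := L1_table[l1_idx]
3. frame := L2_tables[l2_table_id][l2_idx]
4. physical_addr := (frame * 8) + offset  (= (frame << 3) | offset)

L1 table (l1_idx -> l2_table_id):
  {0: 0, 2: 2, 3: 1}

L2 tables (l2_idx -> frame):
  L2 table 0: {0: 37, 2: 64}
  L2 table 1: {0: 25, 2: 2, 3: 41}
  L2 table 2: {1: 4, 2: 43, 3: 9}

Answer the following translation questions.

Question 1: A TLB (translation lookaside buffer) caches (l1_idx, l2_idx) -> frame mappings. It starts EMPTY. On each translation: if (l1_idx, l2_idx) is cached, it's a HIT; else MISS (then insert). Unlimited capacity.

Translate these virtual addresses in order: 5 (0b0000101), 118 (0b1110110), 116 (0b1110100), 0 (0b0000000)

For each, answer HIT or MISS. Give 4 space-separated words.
Answer: MISS MISS HIT HIT

Derivation:
vaddr=5: (0,0) not in TLB -> MISS, insert
vaddr=118: (3,2) not in TLB -> MISS, insert
vaddr=116: (3,2) in TLB -> HIT
vaddr=0: (0,0) in TLB -> HIT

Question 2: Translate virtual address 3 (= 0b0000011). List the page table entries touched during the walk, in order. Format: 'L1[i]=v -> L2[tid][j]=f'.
vaddr = 3 = 0b0000011
Split: l1_idx=0, l2_idx=0, offset=3

Answer: L1[0]=0 -> L2[0][0]=37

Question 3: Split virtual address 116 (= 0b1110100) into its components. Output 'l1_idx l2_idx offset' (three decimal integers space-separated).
Answer: 3 2 4

Derivation:
vaddr = 116 = 0b1110100
  top 2 bits -> l1_idx = 3
  next 2 bits -> l2_idx = 2
  bottom 3 bits -> offset = 4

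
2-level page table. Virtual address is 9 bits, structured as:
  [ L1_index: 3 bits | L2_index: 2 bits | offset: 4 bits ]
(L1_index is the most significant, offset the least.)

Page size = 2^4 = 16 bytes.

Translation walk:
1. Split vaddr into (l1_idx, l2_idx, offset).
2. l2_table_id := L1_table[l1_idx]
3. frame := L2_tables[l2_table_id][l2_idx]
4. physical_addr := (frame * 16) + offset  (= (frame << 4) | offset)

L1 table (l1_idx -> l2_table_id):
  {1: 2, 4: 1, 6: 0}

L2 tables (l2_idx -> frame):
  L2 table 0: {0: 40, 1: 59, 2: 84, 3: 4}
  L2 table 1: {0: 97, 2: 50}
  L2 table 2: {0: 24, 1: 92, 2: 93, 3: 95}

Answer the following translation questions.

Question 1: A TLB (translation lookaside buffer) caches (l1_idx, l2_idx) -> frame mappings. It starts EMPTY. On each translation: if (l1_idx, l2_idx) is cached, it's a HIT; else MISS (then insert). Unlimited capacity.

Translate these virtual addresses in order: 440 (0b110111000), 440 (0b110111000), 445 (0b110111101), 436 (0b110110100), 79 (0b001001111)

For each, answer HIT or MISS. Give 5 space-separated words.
Answer: MISS HIT HIT HIT MISS

Derivation:
vaddr=440: (6,3) not in TLB -> MISS, insert
vaddr=440: (6,3) in TLB -> HIT
vaddr=445: (6,3) in TLB -> HIT
vaddr=436: (6,3) in TLB -> HIT
vaddr=79: (1,0) not in TLB -> MISS, insert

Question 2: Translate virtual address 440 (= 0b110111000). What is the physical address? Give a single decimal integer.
vaddr = 440 = 0b110111000
Split: l1_idx=6, l2_idx=3, offset=8
L1[6] = 0
L2[0][3] = 4
paddr = 4 * 16 + 8 = 72

Answer: 72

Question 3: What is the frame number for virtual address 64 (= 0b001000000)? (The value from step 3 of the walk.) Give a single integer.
Answer: 24

Derivation:
vaddr = 64: l1_idx=1, l2_idx=0
L1[1] = 2; L2[2][0] = 24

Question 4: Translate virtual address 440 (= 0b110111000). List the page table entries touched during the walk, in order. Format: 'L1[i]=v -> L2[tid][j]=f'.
Answer: L1[6]=0 -> L2[0][3]=4

Derivation:
vaddr = 440 = 0b110111000
Split: l1_idx=6, l2_idx=3, offset=8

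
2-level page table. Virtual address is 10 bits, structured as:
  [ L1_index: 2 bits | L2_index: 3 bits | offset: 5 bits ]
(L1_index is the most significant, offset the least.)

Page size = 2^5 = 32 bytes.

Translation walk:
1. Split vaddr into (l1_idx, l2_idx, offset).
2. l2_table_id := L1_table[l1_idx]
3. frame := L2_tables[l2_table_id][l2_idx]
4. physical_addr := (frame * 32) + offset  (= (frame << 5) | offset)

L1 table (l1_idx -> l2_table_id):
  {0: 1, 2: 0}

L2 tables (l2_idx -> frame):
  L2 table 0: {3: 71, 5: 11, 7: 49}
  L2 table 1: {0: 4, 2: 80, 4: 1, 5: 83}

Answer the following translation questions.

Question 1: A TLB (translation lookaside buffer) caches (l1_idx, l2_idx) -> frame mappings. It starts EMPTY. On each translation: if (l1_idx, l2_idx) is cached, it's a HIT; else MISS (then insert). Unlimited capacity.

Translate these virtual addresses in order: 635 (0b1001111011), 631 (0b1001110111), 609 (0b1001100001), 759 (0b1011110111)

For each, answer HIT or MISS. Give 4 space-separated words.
vaddr=635: (2,3) not in TLB -> MISS, insert
vaddr=631: (2,3) in TLB -> HIT
vaddr=609: (2,3) in TLB -> HIT
vaddr=759: (2,7) not in TLB -> MISS, insert

Answer: MISS HIT HIT MISS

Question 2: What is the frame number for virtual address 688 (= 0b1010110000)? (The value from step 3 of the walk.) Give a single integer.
Answer: 11

Derivation:
vaddr = 688: l1_idx=2, l2_idx=5
L1[2] = 0; L2[0][5] = 11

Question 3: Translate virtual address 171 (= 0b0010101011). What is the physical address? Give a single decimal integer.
vaddr = 171 = 0b0010101011
Split: l1_idx=0, l2_idx=5, offset=11
L1[0] = 1
L2[1][5] = 83
paddr = 83 * 32 + 11 = 2667

Answer: 2667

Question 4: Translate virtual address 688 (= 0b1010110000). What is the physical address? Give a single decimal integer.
Answer: 368

Derivation:
vaddr = 688 = 0b1010110000
Split: l1_idx=2, l2_idx=5, offset=16
L1[2] = 0
L2[0][5] = 11
paddr = 11 * 32 + 16 = 368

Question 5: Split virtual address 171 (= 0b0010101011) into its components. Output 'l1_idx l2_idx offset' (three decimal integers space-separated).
Answer: 0 5 11

Derivation:
vaddr = 171 = 0b0010101011
  top 2 bits -> l1_idx = 0
  next 3 bits -> l2_idx = 5
  bottom 5 bits -> offset = 11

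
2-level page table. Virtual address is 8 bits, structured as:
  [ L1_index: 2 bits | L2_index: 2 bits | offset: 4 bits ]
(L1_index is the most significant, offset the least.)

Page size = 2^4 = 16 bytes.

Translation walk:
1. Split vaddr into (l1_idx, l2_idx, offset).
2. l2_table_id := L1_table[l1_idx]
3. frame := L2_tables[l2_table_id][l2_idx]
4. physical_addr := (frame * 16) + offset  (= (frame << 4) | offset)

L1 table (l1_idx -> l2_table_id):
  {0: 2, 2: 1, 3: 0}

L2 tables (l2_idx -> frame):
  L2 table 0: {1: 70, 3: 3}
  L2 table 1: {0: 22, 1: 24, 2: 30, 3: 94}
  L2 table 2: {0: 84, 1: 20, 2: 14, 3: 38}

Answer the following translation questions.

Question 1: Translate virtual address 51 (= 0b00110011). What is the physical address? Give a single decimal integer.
vaddr = 51 = 0b00110011
Split: l1_idx=0, l2_idx=3, offset=3
L1[0] = 2
L2[2][3] = 38
paddr = 38 * 16 + 3 = 611

Answer: 611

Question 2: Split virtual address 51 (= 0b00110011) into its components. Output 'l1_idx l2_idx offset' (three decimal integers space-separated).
vaddr = 51 = 0b00110011
  top 2 bits -> l1_idx = 0
  next 2 bits -> l2_idx = 3
  bottom 4 bits -> offset = 3

Answer: 0 3 3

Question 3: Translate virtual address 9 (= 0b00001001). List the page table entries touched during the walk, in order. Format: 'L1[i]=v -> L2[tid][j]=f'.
Answer: L1[0]=2 -> L2[2][0]=84

Derivation:
vaddr = 9 = 0b00001001
Split: l1_idx=0, l2_idx=0, offset=9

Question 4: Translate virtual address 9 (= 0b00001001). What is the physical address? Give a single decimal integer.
Answer: 1353

Derivation:
vaddr = 9 = 0b00001001
Split: l1_idx=0, l2_idx=0, offset=9
L1[0] = 2
L2[2][0] = 84
paddr = 84 * 16 + 9 = 1353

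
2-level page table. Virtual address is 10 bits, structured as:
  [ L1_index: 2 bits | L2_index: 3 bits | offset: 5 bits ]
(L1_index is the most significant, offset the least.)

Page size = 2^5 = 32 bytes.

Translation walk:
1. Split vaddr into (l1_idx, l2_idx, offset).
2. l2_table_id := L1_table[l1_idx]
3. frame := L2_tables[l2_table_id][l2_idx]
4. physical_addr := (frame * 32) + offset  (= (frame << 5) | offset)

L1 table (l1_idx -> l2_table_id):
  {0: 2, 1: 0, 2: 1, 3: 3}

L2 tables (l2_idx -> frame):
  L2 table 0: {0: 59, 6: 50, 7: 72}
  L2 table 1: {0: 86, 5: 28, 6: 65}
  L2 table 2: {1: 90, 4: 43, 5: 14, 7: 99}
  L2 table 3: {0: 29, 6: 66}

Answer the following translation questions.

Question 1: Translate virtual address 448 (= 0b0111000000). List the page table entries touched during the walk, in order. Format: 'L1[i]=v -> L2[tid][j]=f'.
vaddr = 448 = 0b0111000000
Split: l1_idx=1, l2_idx=6, offset=0

Answer: L1[1]=0 -> L2[0][6]=50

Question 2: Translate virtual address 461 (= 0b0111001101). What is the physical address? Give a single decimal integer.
Answer: 1613

Derivation:
vaddr = 461 = 0b0111001101
Split: l1_idx=1, l2_idx=6, offset=13
L1[1] = 0
L2[0][6] = 50
paddr = 50 * 32 + 13 = 1613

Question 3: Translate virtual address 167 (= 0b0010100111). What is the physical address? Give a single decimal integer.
vaddr = 167 = 0b0010100111
Split: l1_idx=0, l2_idx=5, offset=7
L1[0] = 2
L2[2][5] = 14
paddr = 14 * 32 + 7 = 455

Answer: 455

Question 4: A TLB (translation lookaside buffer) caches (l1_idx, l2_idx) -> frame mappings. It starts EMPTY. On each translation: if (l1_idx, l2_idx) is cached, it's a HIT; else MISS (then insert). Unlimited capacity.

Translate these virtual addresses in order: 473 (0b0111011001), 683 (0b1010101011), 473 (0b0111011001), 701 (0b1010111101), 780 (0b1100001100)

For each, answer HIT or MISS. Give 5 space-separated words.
Answer: MISS MISS HIT HIT MISS

Derivation:
vaddr=473: (1,6) not in TLB -> MISS, insert
vaddr=683: (2,5) not in TLB -> MISS, insert
vaddr=473: (1,6) in TLB -> HIT
vaddr=701: (2,5) in TLB -> HIT
vaddr=780: (3,0) not in TLB -> MISS, insert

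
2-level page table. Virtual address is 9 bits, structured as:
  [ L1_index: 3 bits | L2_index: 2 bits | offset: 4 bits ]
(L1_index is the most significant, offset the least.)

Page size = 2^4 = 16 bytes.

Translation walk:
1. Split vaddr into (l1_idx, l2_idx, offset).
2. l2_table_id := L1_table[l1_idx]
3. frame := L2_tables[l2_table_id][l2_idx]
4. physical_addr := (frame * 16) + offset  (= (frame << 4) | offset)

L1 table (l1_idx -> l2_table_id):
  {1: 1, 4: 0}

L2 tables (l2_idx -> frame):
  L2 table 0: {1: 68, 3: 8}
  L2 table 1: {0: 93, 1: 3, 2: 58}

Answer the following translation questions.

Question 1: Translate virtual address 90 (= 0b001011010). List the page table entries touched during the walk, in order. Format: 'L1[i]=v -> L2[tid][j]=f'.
Answer: L1[1]=1 -> L2[1][1]=3

Derivation:
vaddr = 90 = 0b001011010
Split: l1_idx=1, l2_idx=1, offset=10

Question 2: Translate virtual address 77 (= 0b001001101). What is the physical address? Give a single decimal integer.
vaddr = 77 = 0b001001101
Split: l1_idx=1, l2_idx=0, offset=13
L1[1] = 1
L2[1][0] = 93
paddr = 93 * 16 + 13 = 1501

Answer: 1501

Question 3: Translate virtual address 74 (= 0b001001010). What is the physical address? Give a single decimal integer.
vaddr = 74 = 0b001001010
Split: l1_idx=1, l2_idx=0, offset=10
L1[1] = 1
L2[1][0] = 93
paddr = 93 * 16 + 10 = 1498

Answer: 1498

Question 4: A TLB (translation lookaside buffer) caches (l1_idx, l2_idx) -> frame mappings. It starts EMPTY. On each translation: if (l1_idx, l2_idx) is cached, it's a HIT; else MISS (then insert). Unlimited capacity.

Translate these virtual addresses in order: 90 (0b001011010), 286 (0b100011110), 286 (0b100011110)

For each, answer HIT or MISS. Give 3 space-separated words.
Answer: MISS MISS HIT

Derivation:
vaddr=90: (1,1) not in TLB -> MISS, insert
vaddr=286: (4,1) not in TLB -> MISS, insert
vaddr=286: (4,1) in TLB -> HIT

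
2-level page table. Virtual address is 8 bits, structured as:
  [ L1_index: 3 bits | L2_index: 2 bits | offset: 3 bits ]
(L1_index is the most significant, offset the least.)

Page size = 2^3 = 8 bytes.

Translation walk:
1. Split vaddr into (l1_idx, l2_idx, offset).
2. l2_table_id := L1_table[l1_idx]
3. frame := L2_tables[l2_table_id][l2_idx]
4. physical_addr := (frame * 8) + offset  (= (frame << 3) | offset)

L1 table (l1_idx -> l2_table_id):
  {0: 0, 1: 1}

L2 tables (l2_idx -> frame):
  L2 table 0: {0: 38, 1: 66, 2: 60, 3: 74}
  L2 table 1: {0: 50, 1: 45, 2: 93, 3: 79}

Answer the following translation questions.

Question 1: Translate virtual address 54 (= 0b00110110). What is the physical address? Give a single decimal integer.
vaddr = 54 = 0b00110110
Split: l1_idx=1, l2_idx=2, offset=6
L1[1] = 1
L2[1][2] = 93
paddr = 93 * 8 + 6 = 750

Answer: 750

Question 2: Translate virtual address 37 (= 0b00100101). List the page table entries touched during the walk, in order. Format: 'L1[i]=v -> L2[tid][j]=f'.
Answer: L1[1]=1 -> L2[1][0]=50

Derivation:
vaddr = 37 = 0b00100101
Split: l1_idx=1, l2_idx=0, offset=5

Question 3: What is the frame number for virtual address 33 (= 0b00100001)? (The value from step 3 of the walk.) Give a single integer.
vaddr = 33: l1_idx=1, l2_idx=0
L1[1] = 1; L2[1][0] = 50

Answer: 50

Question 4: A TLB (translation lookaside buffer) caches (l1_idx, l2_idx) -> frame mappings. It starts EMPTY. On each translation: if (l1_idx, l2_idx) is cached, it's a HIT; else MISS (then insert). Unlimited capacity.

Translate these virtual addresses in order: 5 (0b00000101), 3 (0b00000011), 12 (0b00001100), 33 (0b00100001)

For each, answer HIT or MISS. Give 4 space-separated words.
Answer: MISS HIT MISS MISS

Derivation:
vaddr=5: (0,0) not in TLB -> MISS, insert
vaddr=3: (0,0) in TLB -> HIT
vaddr=12: (0,1) not in TLB -> MISS, insert
vaddr=33: (1,0) not in TLB -> MISS, insert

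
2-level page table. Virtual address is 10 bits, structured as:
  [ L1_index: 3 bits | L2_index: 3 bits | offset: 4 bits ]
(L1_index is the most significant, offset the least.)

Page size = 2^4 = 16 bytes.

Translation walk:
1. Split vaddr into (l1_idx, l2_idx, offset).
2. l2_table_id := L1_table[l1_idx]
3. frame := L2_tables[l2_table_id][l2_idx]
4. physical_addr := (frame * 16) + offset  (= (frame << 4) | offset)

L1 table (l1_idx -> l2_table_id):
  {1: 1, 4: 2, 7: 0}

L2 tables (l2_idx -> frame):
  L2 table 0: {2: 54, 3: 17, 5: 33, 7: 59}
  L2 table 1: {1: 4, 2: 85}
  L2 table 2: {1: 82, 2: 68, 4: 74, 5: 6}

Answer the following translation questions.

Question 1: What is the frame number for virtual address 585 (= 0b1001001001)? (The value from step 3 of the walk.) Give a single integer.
Answer: 74

Derivation:
vaddr = 585: l1_idx=4, l2_idx=4
L1[4] = 2; L2[2][4] = 74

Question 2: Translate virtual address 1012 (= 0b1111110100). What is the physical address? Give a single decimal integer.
vaddr = 1012 = 0b1111110100
Split: l1_idx=7, l2_idx=7, offset=4
L1[7] = 0
L2[0][7] = 59
paddr = 59 * 16 + 4 = 948

Answer: 948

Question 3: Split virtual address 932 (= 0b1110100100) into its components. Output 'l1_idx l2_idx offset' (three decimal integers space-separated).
Answer: 7 2 4

Derivation:
vaddr = 932 = 0b1110100100
  top 3 bits -> l1_idx = 7
  next 3 bits -> l2_idx = 2
  bottom 4 bits -> offset = 4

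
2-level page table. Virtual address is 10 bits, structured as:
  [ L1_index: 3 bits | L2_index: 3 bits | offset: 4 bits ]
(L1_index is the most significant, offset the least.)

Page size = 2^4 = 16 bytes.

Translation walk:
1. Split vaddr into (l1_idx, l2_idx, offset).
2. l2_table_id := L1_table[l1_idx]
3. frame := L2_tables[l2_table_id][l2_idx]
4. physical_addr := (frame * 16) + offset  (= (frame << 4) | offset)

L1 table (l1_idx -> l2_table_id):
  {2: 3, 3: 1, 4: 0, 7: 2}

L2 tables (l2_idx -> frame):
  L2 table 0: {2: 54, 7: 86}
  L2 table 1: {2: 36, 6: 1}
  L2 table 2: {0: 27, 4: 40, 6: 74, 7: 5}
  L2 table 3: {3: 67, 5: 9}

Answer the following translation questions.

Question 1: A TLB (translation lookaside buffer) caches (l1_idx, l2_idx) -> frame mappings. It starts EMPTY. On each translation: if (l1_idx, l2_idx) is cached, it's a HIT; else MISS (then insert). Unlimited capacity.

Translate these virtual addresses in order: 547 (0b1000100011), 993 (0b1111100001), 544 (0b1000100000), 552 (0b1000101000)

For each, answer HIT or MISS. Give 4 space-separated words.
Answer: MISS MISS HIT HIT

Derivation:
vaddr=547: (4,2) not in TLB -> MISS, insert
vaddr=993: (7,6) not in TLB -> MISS, insert
vaddr=544: (4,2) in TLB -> HIT
vaddr=552: (4,2) in TLB -> HIT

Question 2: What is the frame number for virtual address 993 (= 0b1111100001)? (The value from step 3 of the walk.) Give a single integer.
vaddr = 993: l1_idx=7, l2_idx=6
L1[7] = 2; L2[2][6] = 74

Answer: 74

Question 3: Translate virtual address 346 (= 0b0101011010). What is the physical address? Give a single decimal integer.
vaddr = 346 = 0b0101011010
Split: l1_idx=2, l2_idx=5, offset=10
L1[2] = 3
L2[3][5] = 9
paddr = 9 * 16 + 10 = 154

Answer: 154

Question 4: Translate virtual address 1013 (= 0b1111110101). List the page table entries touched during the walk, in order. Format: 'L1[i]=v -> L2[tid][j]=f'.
vaddr = 1013 = 0b1111110101
Split: l1_idx=7, l2_idx=7, offset=5

Answer: L1[7]=2 -> L2[2][7]=5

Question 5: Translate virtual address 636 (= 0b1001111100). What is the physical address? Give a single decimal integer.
vaddr = 636 = 0b1001111100
Split: l1_idx=4, l2_idx=7, offset=12
L1[4] = 0
L2[0][7] = 86
paddr = 86 * 16 + 12 = 1388

Answer: 1388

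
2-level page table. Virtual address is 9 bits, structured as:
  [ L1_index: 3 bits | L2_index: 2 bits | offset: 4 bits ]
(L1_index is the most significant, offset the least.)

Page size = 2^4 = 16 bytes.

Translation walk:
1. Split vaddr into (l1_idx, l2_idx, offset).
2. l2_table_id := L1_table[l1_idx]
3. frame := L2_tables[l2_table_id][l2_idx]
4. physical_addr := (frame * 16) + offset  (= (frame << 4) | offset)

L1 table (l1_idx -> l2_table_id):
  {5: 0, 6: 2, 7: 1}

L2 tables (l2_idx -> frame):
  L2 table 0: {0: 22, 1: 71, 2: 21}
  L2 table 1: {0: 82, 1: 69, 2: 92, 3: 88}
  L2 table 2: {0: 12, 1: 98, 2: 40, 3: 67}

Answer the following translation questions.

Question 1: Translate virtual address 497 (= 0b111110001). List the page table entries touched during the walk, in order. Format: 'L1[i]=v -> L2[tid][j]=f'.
Answer: L1[7]=1 -> L2[1][3]=88

Derivation:
vaddr = 497 = 0b111110001
Split: l1_idx=7, l2_idx=3, offset=1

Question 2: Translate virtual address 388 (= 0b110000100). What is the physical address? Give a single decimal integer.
Answer: 196

Derivation:
vaddr = 388 = 0b110000100
Split: l1_idx=6, l2_idx=0, offset=4
L1[6] = 2
L2[2][0] = 12
paddr = 12 * 16 + 4 = 196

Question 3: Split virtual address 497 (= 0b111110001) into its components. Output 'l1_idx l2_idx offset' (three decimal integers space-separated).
Answer: 7 3 1

Derivation:
vaddr = 497 = 0b111110001
  top 3 bits -> l1_idx = 7
  next 2 bits -> l2_idx = 3
  bottom 4 bits -> offset = 1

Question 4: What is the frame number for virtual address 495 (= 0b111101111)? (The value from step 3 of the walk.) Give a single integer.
Answer: 92

Derivation:
vaddr = 495: l1_idx=7, l2_idx=2
L1[7] = 1; L2[1][2] = 92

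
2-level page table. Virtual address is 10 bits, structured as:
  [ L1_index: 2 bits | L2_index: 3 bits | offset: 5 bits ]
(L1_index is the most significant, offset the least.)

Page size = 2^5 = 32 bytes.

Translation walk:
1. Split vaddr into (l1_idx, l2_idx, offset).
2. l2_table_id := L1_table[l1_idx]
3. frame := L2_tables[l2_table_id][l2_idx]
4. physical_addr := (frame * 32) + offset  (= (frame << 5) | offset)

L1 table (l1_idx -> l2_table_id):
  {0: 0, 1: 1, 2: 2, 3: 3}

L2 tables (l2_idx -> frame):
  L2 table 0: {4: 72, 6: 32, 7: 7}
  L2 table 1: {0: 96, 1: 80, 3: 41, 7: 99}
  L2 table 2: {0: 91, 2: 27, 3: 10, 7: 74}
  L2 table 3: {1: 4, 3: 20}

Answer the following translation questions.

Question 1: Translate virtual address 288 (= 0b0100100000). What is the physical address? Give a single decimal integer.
vaddr = 288 = 0b0100100000
Split: l1_idx=1, l2_idx=1, offset=0
L1[1] = 1
L2[1][1] = 80
paddr = 80 * 32 + 0 = 2560

Answer: 2560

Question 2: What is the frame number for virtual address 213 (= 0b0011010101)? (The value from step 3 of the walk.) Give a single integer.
vaddr = 213: l1_idx=0, l2_idx=6
L1[0] = 0; L2[0][6] = 32

Answer: 32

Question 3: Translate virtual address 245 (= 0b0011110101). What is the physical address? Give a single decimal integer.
Answer: 245

Derivation:
vaddr = 245 = 0b0011110101
Split: l1_idx=0, l2_idx=7, offset=21
L1[0] = 0
L2[0][7] = 7
paddr = 7 * 32 + 21 = 245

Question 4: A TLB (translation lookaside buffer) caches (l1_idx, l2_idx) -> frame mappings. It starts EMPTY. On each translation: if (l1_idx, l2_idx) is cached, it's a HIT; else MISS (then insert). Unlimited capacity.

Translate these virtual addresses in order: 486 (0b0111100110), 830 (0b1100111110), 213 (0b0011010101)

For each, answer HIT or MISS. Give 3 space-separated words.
vaddr=486: (1,7) not in TLB -> MISS, insert
vaddr=830: (3,1) not in TLB -> MISS, insert
vaddr=213: (0,6) not in TLB -> MISS, insert

Answer: MISS MISS MISS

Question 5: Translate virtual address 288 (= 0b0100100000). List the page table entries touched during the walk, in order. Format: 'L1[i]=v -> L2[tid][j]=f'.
Answer: L1[1]=1 -> L2[1][1]=80

Derivation:
vaddr = 288 = 0b0100100000
Split: l1_idx=1, l2_idx=1, offset=0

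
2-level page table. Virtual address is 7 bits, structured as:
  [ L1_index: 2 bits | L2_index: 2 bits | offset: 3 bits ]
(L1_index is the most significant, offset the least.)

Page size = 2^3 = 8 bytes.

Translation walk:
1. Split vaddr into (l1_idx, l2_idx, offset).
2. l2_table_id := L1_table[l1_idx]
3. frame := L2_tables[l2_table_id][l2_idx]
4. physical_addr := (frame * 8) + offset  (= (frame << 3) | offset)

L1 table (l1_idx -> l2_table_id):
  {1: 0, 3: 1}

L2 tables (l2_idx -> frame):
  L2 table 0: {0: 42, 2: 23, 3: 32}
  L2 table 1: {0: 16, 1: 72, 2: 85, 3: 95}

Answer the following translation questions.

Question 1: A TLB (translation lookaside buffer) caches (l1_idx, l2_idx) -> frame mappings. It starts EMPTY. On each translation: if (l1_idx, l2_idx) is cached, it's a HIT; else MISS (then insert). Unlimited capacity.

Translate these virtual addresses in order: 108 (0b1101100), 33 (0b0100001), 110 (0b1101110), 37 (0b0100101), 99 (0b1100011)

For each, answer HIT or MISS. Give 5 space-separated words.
vaddr=108: (3,1) not in TLB -> MISS, insert
vaddr=33: (1,0) not in TLB -> MISS, insert
vaddr=110: (3,1) in TLB -> HIT
vaddr=37: (1,0) in TLB -> HIT
vaddr=99: (3,0) not in TLB -> MISS, insert

Answer: MISS MISS HIT HIT MISS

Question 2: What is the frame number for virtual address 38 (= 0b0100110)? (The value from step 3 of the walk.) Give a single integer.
vaddr = 38: l1_idx=1, l2_idx=0
L1[1] = 0; L2[0][0] = 42

Answer: 42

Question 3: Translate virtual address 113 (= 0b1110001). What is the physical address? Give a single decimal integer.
vaddr = 113 = 0b1110001
Split: l1_idx=3, l2_idx=2, offset=1
L1[3] = 1
L2[1][2] = 85
paddr = 85 * 8 + 1 = 681

Answer: 681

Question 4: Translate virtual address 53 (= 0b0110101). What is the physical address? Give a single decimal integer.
Answer: 189

Derivation:
vaddr = 53 = 0b0110101
Split: l1_idx=1, l2_idx=2, offset=5
L1[1] = 0
L2[0][2] = 23
paddr = 23 * 8 + 5 = 189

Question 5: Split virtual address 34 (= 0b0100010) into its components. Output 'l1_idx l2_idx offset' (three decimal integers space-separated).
Answer: 1 0 2

Derivation:
vaddr = 34 = 0b0100010
  top 2 bits -> l1_idx = 1
  next 2 bits -> l2_idx = 0
  bottom 3 bits -> offset = 2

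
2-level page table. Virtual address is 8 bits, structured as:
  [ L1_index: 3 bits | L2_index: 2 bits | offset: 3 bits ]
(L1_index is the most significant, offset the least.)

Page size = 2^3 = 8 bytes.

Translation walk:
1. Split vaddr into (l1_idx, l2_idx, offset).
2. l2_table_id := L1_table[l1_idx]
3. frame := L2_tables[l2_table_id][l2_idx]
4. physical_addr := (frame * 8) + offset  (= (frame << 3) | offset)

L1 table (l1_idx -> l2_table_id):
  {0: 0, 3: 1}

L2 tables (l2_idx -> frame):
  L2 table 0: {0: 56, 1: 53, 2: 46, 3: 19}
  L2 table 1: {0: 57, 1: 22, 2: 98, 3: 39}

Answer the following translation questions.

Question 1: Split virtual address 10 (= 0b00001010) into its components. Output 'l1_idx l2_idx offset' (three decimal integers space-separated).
vaddr = 10 = 0b00001010
  top 3 bits -> l1_idx = 0
  next 2 bits -> l2_idx = 1
  bottom 3 bits -> offset = 2

Answer: 0 1 2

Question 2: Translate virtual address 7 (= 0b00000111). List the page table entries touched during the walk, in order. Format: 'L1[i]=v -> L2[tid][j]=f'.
Answer: L1[0]=0 -> L2[0][0]=56

Derivation:
vaddr = 7 = 0b00000111
Split: l1_idx=0, l2_idx=0, offset=7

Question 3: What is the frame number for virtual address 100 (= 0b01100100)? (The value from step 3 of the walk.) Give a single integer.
vaddr = 100: l1_idx=3, l2_idx=0
L1[3] = 1; L2[1][0] = 57

Answer: 57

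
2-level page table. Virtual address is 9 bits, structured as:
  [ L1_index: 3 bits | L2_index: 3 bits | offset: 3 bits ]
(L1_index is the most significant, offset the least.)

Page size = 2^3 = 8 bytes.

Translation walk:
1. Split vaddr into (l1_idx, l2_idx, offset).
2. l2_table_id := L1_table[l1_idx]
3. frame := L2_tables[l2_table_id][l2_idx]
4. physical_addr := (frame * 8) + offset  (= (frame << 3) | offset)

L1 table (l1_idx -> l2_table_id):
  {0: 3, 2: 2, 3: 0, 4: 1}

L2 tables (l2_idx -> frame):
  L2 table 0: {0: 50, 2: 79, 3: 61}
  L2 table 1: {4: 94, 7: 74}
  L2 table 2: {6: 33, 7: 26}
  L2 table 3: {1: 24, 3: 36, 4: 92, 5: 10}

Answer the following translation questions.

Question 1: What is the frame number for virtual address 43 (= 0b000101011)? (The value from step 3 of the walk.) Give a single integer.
Answer: 10

Derivation:
vaddr = 43: l1_idx=0, l2_idx=5
L1[0] = 3; L2[3][5] = 10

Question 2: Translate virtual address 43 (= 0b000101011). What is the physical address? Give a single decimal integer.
vaddr = 43 = 0b000101011
Split: l1_idx=0, l2_idx=5, offset=3
L1[0] = 3
L2[3][5] = 10
paddr = 10 * 8 + 3 = 83

Answer: 83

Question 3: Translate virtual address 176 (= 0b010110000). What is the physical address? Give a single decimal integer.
Answer: 264

Derivation:
vaddr = 176 = 0b010110000
Split: l1_idx=2, l2_idx=6, offset=0
L1[2] = 2
L2[2][6] = 33
paddr = 33 * 8 + 0 = 264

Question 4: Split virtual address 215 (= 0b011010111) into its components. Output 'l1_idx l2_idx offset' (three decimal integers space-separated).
Answer: 3 2 7

Derivation:
vaddr = 215 = 0b011010111
  top 3 bits -> l1_idx = 3
  next 3 bits -> l2_idx = 2
  bottom 3 bits -> offset = 7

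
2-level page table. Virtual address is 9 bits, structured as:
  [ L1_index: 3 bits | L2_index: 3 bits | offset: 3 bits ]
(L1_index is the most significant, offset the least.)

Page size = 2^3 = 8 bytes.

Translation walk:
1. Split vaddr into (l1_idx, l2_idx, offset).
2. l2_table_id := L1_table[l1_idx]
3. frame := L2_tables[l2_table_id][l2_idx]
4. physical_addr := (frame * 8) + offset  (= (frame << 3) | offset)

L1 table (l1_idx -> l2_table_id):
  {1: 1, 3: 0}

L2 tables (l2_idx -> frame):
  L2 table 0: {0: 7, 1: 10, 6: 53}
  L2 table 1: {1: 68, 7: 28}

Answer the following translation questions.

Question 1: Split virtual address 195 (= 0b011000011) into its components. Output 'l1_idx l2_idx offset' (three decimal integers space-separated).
Answer: 3 0 3

Derivation:
vaddr = 195 = 0b011000011
  top 3 bits -> l1_idx = 3
  next 3 bits -> l2_idx = 0
  bottom 3 bits -> offset = 3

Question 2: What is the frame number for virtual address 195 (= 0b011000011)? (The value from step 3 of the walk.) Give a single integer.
Answer: 7

Derivation:
vaddr = 195: l1_idx=3, l2_idx=0
L1[3] = 0; L2[0][0] = 7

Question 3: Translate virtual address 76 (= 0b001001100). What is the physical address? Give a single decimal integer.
vaddr = 76 = 0b001001100
Split: l1_idx=1, l2_idx=1, offset=4
L1[1] = 1
L2[1][1] = 68
paddr = 68 * 8 + 4 = 548

Answer: 548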